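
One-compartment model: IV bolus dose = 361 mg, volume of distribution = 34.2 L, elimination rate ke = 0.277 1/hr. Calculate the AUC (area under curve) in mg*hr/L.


C0 = Dose/Vd = 361/34.2 = 10.5556 mg/L
AUC = C0/ke = 10.5556/0.277
AUC = 38.11 mg*hr/L


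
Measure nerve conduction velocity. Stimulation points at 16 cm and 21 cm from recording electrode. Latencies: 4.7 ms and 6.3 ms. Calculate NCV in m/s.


Distance = (21 - 16) / 100 = 0.05 m
dt = (6.3 - 4.7) / 1000 = 0.0016 s
NCV = dist / dt = 31.25 m/s


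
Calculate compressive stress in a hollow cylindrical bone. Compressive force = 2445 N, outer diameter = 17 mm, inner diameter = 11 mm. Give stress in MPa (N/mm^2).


A = pi*(r_o^2 - r_i^2)
r_o = 8.5 mm, r_i = 5.5 mm
A = 131.947 mm^2
sigma = F/A = 2445 / 131.947
sigma = 18.53 MPa


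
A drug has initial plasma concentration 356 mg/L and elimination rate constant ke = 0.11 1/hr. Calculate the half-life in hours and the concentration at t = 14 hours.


t_half = ln(2) / ke = 0.693147 / 0.11 = 6.301 hr
C(t) = C0 * exp(-ke*t) = 356 * exp(-0.11*14)
C(14) = 76.32 mg/L


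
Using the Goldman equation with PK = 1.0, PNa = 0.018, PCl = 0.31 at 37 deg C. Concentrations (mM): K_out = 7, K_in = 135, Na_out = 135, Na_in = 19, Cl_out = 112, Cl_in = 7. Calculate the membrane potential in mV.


Vm = (RT/F)*ln((PK*Ko + PNa*Nao + PCl*Cli)/(PK*Ki + PNa*Nai + PCl*Clo))
Numer = 11.6, Denom = 170.062
Vm = -71.76 mV


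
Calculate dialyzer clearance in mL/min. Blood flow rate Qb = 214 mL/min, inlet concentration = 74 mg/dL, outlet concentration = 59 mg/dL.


K = Qb * (Cb_in - Cb_out) / Cb_in
K = 214 * (74 - 59) / 74
K = 43.38 mL/min


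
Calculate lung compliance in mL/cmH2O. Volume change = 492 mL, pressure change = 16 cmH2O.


C = dV / dP
C = 492 / 16
C = 30.75 mL/cmH2O


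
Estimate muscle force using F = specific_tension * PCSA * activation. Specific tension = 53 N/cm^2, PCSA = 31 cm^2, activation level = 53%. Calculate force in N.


F = sigma * PCSA * activation
F = 53 * 31 * 0.53
F = 870.8 N


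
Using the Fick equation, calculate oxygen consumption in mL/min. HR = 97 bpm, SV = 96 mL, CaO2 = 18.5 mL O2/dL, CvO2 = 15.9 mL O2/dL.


CO = HR*SV = 97*96/1000 = 9.312 L/min
a-v O2 diff = 18.5 - 15.9 = 2.6 mL/dL
VO2 = CO * (CaO2-CvO2) * 10 dL/L
VO2 = 9.312 * 2.6 * 10
VO2 = 242.1 mL/min


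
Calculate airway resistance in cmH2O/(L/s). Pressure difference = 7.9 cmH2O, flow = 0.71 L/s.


R = dP / flow
R = 7.9 / 0.71
R = 11.13 cmH2O/(L/s)


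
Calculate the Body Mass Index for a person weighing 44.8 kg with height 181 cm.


BMI = weight / height^2
height = 181 cm = 1.81 m
BMI = 44.8 / 1.81^2
BMI = 13.67 kg/m^2


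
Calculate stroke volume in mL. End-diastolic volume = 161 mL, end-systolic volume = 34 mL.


SV = EDV - ESV
SV = 161 - 34
SV = 127 mL


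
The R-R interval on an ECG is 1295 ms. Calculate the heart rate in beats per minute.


HR = 60 / RR_interval(s)
RR = 1295 ms = 1.295 s
HR = 60 / 1.295 = 46.33 bpm


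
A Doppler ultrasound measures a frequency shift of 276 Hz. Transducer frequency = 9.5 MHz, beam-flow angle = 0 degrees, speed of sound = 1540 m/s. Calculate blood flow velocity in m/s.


v = fd * c / (2 * f0 * cos(theta))
v = 276 * 1540 / (2 * 9.5000e+06 * cos(0))
v = 0.02237 m/s


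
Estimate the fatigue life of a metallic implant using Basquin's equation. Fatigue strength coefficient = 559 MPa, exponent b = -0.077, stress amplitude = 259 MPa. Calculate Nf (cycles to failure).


sigma_a = sigma_f' * (2Nf)^b
2Nf = (sigma_a/sigma_f')^(1/b)
2Nf = (259/559)^(1/-0.077)
2Nf = 21833.203
Nf = 1.092e+04


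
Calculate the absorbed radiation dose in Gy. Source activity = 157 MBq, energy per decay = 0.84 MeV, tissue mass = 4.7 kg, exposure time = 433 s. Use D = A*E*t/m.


A = 157 MBq = 1.5700e+08 Bq
E = 0.84 MeV = 1.34568e-13 J
D = A*E*t/m = 1.5700e+08*1.34568e-13*433/4.7
D = 0.001946 Gy


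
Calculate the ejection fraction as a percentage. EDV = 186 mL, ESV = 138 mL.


SV = EDV - ESV = 186 - 138 = 48 mL
EF = SV/EDV * 100 = 48/186 * 100
EF = 25.81%


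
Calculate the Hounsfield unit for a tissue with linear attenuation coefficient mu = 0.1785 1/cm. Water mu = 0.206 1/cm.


HU = ((mu_tissue - mu_water) / mu_water) * 1000
HU = ((0.1785 - 0.206) / 0.206) * 1000
HU = -133.5


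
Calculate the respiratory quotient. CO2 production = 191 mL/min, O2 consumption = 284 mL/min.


RQ = VCO2 / VO2
RQ = 191 / 284
RQ = 0.6725


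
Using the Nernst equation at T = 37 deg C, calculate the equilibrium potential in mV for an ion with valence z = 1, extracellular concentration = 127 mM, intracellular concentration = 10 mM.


E = (RT/(zF)) * ln(C_out/C_in)
T = 37 + 273.15 = 310.15 K
E = (8.314 * 310.15 / (1 * 96485)) * ln(127/10)
E = 67.92 mV


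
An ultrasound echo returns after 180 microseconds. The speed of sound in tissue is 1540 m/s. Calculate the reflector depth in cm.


depth = c * t / 2
t = 180 us = 1.8000e-04 s
depth = 1540 * 1.8000e-04 / 2
depth = 0.1386 m = 13.86 cm


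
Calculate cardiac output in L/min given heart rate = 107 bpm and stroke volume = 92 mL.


CO = HR * SV
CO = 107 * 92 / 1000
CO = 9.844 L/min


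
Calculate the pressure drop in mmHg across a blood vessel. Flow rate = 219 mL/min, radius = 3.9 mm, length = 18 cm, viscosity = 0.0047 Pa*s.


dP = 8*mu*L*Q / (pi*r^4)
Q = 219 mL/min = 3.65e-06 m^3/s
dP = 33.9895 Pa = 33.9895 / 133.322 mmHg = 0.2549 mmHg


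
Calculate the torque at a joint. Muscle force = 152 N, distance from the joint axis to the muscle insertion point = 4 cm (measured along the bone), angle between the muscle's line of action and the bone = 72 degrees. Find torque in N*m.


Torque = F * d * sin(theta)   (moment arm = d*sin(theta))
d = 4 cm = 0.04 m
Torque = 152 * 0.04 * sin(72)
Torque = 5.782 N*m


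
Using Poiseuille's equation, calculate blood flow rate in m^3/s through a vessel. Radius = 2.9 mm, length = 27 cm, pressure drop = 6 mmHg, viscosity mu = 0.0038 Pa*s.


Q = pi*r^4*dP / (8*mu*L)
r = 0.0029 m, L = 0.27 m
dP = 6 mmHg = 799.932 Pa
Q = 2.1655e-05 m^3/s


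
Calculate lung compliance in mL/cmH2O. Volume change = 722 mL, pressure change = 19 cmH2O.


C = dV / dP
C = 722 / 19
C = 38 mL/cmH2O


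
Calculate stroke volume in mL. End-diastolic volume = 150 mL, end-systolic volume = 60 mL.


SV = EDV - ESV
SV = 150 - 60
SV = 90 mL


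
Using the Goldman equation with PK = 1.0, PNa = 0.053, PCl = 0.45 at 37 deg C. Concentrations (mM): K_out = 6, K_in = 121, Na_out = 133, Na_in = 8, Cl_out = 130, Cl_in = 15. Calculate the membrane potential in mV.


Vm = (RT/F)*ln((PK*Ko + PNa*Nao + PCl*Cli)/(PK*Ki + PNa*Nai + PCl*Clo))
Numer = 19.799, Denom = 179.924
Vm = -58.98 mV


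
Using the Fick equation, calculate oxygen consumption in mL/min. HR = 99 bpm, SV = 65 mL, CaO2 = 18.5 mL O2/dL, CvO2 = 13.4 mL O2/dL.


CO = HR*SV = 99*65/1000 = 6.435 L/min
a-v O2 diff = 18.5 - 13.4 = 5.1 mL/dL
VO2 = CO * (CaO2-CvO2) * 10 dL/L
VO2 = 6.435 * 5.1 * 10
VO2 = 328.2 mL/min


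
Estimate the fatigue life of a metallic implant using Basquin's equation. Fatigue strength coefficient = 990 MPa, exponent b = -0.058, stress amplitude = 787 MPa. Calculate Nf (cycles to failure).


sigma_a = sigma_f' * (2Nf)^b
2Nf = (sigma_a/sigma_f')^(1/b)
2Nf = (787/990)^(1/-0.058)
2Nf = 52.273771
Nf = 26.14


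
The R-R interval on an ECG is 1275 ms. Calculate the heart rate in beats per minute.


HR = 60 / RR_interval(s)
RR = 1275 ms = 1.275 s
HR = 60 / 1.275 = 47.06 bpm


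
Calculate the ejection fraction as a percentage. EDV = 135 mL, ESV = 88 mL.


SV = EDV - ESV = 135 - 88 = 47 mL
EF = SV/EDV * 100 = 47/135 * 100
EF = 34.81%


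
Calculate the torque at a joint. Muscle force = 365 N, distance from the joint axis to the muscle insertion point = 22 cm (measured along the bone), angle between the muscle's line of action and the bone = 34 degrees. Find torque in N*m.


Torque = F * d * sin(theta)   (moment arm = d*sin(theta))
d = 22 cm = 0.22 m
Torque = 365 * 0.22 * sin(34)
Torque = 44.9 N*m


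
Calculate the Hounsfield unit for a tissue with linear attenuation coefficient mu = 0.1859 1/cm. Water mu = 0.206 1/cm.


HU = ((mu_tissue - mu_water) / mu_water) * 1000
HU = ((0.1859 - 0.206) / 0.206) * 1000
HU = -97.57


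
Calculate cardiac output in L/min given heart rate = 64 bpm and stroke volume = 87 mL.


CO = HR * SV
CO = 64 * 87 / 1000
CO = 5.568 L/min


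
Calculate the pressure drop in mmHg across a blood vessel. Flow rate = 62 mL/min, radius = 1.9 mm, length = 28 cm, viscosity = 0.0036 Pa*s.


dP = 8*mu*L*Q / (pi*r^4)
Q = 62 mL/min = 1.03333e-06 m^3/s
dP = 203.529 Pa = 203.529 / 133.322 mmHg = 1.527 mmHg


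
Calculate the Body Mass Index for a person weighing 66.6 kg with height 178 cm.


BMI = weight / height^2
height = 178 cm = 1.78 m
BMI = 66.6 / 1.78^2
BMI = 21.02 kg/m^2


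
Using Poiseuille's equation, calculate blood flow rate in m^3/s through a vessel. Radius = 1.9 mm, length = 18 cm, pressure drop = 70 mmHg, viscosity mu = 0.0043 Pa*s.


Q = pi*r^4*dP / (8*mu*L)
r = 0.0019 m, L = 0.18 m
dP = 70 mmHg = 9332.54 Pa
Q = 6.1707e-05 m^3/s


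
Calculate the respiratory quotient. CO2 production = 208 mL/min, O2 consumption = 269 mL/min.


RQ = VCO2 / VO2
RQ = 208 / 269
RQ = 0.7732


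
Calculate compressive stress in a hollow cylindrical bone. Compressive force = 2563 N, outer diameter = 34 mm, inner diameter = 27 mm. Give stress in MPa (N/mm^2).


A = pi*(r_o^2 - r_i^2)
r_o = 17 mm, r_i = 13.5 mm
A = 335.365 mm^2
sigma = F/A = 2563 / 335.365
sigma = 7.642 MPa


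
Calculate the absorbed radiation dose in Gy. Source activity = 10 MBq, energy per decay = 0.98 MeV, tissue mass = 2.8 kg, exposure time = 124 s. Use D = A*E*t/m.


A = 10 MBq = 1.0000e+07 Bq
E = 0.98 MeV = 1.56996e-13 J
D = A*E*t/m = 1.0000e+07*1.56996e-13*124/2.8
D = 6.9527e-05 Gy


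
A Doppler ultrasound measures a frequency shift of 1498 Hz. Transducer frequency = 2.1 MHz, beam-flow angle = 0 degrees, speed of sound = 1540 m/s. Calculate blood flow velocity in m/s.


v = fd * c / (2 * f0 * cos(theta))
v = 1498 * 1540 / (2 * 2.1000e+06 * cos(0))
v = 0.5493 m/s


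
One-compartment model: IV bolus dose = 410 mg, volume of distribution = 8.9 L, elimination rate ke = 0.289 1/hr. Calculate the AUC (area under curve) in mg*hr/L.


C0 = Dose/Vd = 410/8.9 = 46.0674 mg/L
AUC = C0/ke = 46.0674/0.289
AUC = 159.4 mg*hr/L


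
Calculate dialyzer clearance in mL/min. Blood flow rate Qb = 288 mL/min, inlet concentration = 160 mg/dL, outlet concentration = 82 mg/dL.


K = Qb * (Cb_in - Cb_out) / Cb_in
K = 288 * (160 - 82) / 160
K = 140.4 mL/min


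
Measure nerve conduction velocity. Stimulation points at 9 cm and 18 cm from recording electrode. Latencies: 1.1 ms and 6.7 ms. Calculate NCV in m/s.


Distance = (18 - 9) / 100 = 0.09 m
dt = (6.7 - 1.1) / 1000 = 0.0056 s
NCV = dist / dt = 16.07 m/s


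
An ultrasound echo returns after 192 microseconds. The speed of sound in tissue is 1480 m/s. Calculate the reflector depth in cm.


depth = c * t / 2
t = 192 us = 1.9200e-04 s
depth = 1480 * 1.9200e-04 / 2
depth = 0.14208 m = 14.208 cm


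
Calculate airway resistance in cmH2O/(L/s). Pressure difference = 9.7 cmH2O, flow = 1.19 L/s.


R = dP / flow
R = 9.7 / 1.19
R = 8.151 cmH2O/(L/s)


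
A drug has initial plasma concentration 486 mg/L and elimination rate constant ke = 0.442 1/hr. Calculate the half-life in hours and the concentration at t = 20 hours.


t_half = ln(2) / ke = 0.693147 / 0.442 = 1.568 hr
C(t) = C0 * exp(-ke*t) = 486 * exp(-0.442*20)
C(20) = 0.07038 mg/L


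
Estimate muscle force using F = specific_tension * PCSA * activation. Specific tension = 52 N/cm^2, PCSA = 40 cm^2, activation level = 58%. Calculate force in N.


F = sigma * PCSA * activation
F = 52 * 40 * 0.58
F = 1206 N


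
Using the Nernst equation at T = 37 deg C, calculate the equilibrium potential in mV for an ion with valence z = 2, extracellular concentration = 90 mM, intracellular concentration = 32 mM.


E = (RT/(zF)) * ln(C_out/C_in)
T = 37 + 273.15 = 310.15 K
E = (8.314 * 310.15 / (2 * 96485)) * ln(90/32)
E = 13.82 mV


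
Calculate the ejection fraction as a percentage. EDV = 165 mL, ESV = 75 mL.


SV = EDV - ESV = 165 - 75 = 90 mL
EF = SV/EDV * 100 = 90/165 * 100
EF = 54.55%


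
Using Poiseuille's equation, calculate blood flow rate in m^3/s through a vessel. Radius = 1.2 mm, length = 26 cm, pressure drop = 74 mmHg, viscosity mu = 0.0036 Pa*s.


Q = pi*r^4*dP / (8*mu*L)
r = 0.0012 m, L = 0.26 m
dP = 74 mmHg = 9865.828 Pa
Q = 8.5831e-06 m^3/s


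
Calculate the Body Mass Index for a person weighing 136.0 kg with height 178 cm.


BMI = weight / height^2
height = 178 cm = 1.78 m
BMI = 136.0 / 1.78^2
BMI = 42.92 kg/m^2


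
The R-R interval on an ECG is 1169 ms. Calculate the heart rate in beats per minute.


HR = 60 / RR_interval(s)
RR = 1169 ms = 1.169 s
HR = 60 / 1.169 = 51.33 bpm


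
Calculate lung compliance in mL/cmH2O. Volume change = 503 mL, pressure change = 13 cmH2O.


C = dV / dP
C = 503 / 13
C = 38.69 mL/cmH2O


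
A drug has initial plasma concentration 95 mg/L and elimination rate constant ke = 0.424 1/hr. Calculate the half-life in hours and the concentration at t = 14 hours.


t_half = ln(2) / ke = 0.693147 / 0.424 = 1.635 hr
C(t) = C0 * exp(-ke*t) = 95 * exp(-0.424*14)
C(14) = 0.251 mg/L


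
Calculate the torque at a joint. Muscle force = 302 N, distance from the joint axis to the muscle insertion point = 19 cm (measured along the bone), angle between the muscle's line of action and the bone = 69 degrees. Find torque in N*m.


Torque = F * d * sin(theta)   (moment arm = d*sin(theta))
d = 19 cm = 0.19 m
Torque = 302 * 0.19 * sin(69)
Torque = 53.57 N*m


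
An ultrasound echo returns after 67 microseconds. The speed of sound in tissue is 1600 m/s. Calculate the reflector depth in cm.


depth = c * t / 2
t = 67 us = 6.7000e-05 s
depth = 1600 * 6.7000e-05 / 2
depth = 0.0536 m = 5.36 cm


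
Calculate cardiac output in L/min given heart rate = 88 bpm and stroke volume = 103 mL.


CO = HR * SV
CO = 88 * 103 / 1000
CO = 9.064 L/min


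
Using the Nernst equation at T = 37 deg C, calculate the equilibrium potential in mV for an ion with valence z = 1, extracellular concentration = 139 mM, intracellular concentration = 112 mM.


E = (RT/(zF)) * ln(C_out/C_in)
T = 37 + 273.15 = 310.15 K
E = (8.314 * 310.15 / (1 * 96485)) * ln(139/112)
E = 5.772 mV


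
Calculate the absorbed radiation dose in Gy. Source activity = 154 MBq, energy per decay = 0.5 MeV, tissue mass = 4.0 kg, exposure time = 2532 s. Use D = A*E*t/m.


A = 154 MBq = 1.5400e+08 Bq
E = 0.5 MeV = 8.01e-14 J
D = A*E*t/m = 1.5400e+08*8.01e-14*2532/4.0
D = 0.007808 Gy


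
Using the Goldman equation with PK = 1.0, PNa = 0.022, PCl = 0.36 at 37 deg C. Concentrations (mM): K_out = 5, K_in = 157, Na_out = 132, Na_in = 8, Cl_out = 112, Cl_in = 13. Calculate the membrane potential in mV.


Vm = (RT/F)*ln((PK*Ko + PNa*Nao + PCl*Cli)/(PK*Ki + PNa*Nai + PCl*Clo))
Numer = 12.584, Denom = 197.496
Vm = -73.58 mV


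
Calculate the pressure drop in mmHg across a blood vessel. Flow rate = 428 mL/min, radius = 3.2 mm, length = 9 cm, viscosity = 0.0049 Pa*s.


dP = 8*mu*L*Q / (pi*r^4)
Q = 428 mL/min = 7.13333e-06 m^3/s
dP = 76.3961 Pa = 76.3961 / 133.322 mmHg = 0.573 mmHg


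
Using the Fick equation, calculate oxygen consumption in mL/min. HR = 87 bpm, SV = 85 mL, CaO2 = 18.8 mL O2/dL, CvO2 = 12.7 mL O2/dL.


CO = HR*SV = 87*85/1000 = 7.395 L/min
a-v O2 diff = 18.8 - 12.7 = 6.1 mL/dL
VO2 = CO * (CaO2-CvO2) * 10 dL/L
VO2 = 7.395 * 6.1 * 10
VO2 = 451.1 mL/min


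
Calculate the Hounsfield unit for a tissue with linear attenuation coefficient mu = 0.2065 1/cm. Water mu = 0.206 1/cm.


HU = ((mu_tissue - mu_water) / mu_water) * 1000
HU = ((0.2065 - 0.206) / 0.206) * 1000
HU = 2.427


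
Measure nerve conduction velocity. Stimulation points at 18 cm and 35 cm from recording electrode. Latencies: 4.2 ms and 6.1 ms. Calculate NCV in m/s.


Distance = (35 - 18) / 100 = 0.17 m
dt = (6.1 - 4.2) / 1000 = 0.0019 s
NCV = dist / dt = 89.47 m/s


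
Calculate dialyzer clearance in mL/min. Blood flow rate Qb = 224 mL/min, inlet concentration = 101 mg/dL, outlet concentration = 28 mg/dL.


K = Qb * (Cb_in - Cb_out) / Cb_in
K = 224 * (101 - 28) / 101
K = 161.9 mL/min


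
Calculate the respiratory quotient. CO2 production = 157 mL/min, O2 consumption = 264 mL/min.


RQ = VCO2 / VO2
RQ = 157 / 264
RQ = 0.5947


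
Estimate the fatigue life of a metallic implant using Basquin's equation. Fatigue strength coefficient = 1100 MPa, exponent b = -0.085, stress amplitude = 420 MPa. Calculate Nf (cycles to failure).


sigma_a = sigma_f' * (2Nf)^b
2Nf = (sigma_a/sigma_f')^(1/b)
2Nf = (420/1100)^(1/-0.085)
2Nf = 83048.933
Nf = 4.152e+04


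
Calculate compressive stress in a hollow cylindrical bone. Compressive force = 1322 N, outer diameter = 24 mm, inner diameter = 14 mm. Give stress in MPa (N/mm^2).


A = pi*(r_o^2 - r_i^2)
r_o = 12 mm, r_i = 7 mm
A = 298.451 mm^2
sigma = F/A = 1322 / 298.451
sigma = 4.43 MPa


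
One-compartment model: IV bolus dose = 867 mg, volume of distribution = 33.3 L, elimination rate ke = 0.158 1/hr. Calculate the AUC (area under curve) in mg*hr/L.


C0 = Dose/Vd = 867/33.3 = 26.036 mg/L
AUC = C0/ke = 26.036/0.158
AUC = 164.8 mg*hr/L


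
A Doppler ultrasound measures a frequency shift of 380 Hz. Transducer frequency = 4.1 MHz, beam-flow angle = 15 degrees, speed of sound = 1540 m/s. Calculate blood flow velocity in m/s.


v = fd * c / (2 * f0 * cos(theta))
v = 380 * 1540 / (2 * 4.1000e+06 * cos(15))
v = 0.07388 m/s


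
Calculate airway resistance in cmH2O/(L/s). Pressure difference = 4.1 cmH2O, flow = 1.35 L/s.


R = dP / flow
R = 4.1 / 1.35
R = 3.037 cmH2O/(L/s)


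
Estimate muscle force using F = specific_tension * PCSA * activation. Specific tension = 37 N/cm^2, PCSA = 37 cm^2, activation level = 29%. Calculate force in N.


F = sigma * PCSA * activation
F = 37 * 37 * 0.29
F = 397 N


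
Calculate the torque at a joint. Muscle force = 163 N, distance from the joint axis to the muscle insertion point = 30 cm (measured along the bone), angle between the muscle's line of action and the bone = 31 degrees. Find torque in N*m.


Torque = F * d * sin(theta)   (moment arm = d*sin(theta))
d = 30 cm = 0.3 m
Torque = 163 * 0.3 * sin(31)
Torque = 25.19 N*m


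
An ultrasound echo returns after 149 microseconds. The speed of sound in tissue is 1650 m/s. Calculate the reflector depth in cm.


depth = c * t / 2
t = 149 us = 1.4900e-04 s
depth = 1650 * 1.4900e-04 / 2
depth = 0.122925 m = 12.2925 cm


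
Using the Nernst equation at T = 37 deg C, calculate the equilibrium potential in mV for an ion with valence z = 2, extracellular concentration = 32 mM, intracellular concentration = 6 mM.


E = (RT/(zF)) * ln(C_out/C_in)
T = 37 + 273.15 = 310.15 K
E = (8.314 * 310.15 / (2 * 96485)) * ln(32/6)
E = 22.37 mV


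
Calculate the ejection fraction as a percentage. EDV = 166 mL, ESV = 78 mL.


SV = EDV - ESV = 166 - 78 = 88 mL
EF = SV/EDV * 100 = 88/166 * 100
EF = 53.01%


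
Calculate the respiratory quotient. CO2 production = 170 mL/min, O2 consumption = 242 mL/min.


RQ = VCO2 / VO2
RQ = 170 / 242
RQ = 0.7025


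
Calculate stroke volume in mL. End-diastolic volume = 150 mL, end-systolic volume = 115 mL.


SV = EDV - ESV
SV = 150 - 115
SV = 35 mL


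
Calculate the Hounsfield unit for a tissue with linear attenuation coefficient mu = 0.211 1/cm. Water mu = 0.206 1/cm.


HU = ((mu_tissue - mu_water) / mu_water) * 1000
HU = ((0.211 - 0.206) / 0.206) * 1000
HU = 24.27


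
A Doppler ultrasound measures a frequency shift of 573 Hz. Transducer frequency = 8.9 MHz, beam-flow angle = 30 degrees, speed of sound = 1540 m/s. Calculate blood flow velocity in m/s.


v = fd * c / (2 * f0 * cos(theta))
v = 573 * 1540 / (2 * 8.9000e+06 * cos(30))
v = 0.05724 m/s


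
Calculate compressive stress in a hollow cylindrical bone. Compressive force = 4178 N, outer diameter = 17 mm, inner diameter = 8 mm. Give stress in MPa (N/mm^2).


A = pi*(r_o^2 - r_i^2)
r_o = 8.5 mm, r_i = 4 mm
A = 176.715 mm^2
sigma = F/A = 4178 / 176.715
sigma = 23.64 MPa


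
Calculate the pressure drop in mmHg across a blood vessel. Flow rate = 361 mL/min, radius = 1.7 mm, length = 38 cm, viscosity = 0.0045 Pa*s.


dP = 8*mu*L*Q / (pi*r^4)
Q = 361 mL/min = 6.01667e-06 m^3/s
dP = 3136.87 Pa = 3136.87 / 133.322 mmHg = 23.53 mmHg


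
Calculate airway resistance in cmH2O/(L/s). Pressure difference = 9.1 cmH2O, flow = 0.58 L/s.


R = dP / flow
R = 9.1 / 0.58
R = 15.69 cmH2O/(L/s)


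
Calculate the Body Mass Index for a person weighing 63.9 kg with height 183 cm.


BMI = weight / height^2
height = 183 cm = 1.83 m
BMI = 63.9 / 1.83^2
BMI = 19.08 kg/m^2


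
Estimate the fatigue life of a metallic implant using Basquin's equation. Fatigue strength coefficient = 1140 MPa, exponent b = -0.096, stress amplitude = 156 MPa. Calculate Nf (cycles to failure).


sigma_a = sigma_f' * (2Nf)^b
2Nf = (sigma_a/sigma_f')^(1/b)
2Nf = (156/1140)^(1/-0.096)
2Nf = 9.9474318e+08
Nf = 4.9737e+08


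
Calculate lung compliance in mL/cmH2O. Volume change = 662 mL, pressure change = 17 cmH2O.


C = dV / dP
C = 662 / 17
C = 38.94 mL/cmH2O


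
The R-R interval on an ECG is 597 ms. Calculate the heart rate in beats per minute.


HR = 60 / RR_interval(s)
RR = 597 ms = 0.597 s
HR = 60 / 0.597 = 100.5 bpm


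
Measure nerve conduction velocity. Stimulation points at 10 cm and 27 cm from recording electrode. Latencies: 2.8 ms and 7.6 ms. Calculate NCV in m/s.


Distance = (27 - 10) / 100 = 0.17 m
dt = (7.6 - 2.8) / 1000 = 0.0048 s
NCV = dist / dt = 35.42 m/s


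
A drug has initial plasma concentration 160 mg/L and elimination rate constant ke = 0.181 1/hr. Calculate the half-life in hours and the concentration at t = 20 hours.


t_half = ln(2) / ke = 0.693147 / 0.181 = 3.83 hr
C(t) = C0 * exp(-ke*t) = 160 * exp(-0.181*20)
C(20) = 4.285 mg/L


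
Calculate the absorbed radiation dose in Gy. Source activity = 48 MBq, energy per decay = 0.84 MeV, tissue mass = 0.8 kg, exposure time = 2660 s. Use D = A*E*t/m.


A = 48 MBq = 4.8000e+07 Bq
E = 0.84 MeV = 1.34568e-13 J
D = A*E*t/m = 4.8000e+07*1.34568e-13*2660/0.8
D = 0.02148 Gy


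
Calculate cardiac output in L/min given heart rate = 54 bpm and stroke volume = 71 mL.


CO = HR * SV
CO = 54 * 71 / 1000
CO = 3.834 L/min


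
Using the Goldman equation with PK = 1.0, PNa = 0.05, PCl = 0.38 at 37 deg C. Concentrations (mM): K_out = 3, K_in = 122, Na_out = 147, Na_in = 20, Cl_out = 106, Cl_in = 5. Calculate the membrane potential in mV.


Vm = (RT/F)*ln((PK*Ko + PNa*Nao + PCl*Cli)/(PK*Ki + PNa*Nai + PCl*Clo))
Numer = 12.25, Denom = 163.28
Vm = -69.22 mV


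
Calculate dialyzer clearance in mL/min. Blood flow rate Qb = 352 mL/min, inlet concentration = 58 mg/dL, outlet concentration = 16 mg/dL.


K = Qb * (Cb_in - Cb_out) / Cb_in
K = 352 * (58 - 16) / 58
K = 254.9 mL/min


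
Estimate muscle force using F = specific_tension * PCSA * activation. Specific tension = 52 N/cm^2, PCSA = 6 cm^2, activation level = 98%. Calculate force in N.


F = sigma * PCSA * activation
F = 52 * 6 * 0.98
F = 305.8 N


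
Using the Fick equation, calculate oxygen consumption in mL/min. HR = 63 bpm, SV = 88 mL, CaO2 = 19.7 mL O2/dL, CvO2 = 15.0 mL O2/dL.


CO = HR*SV = 63*88/1000 = 5.544 L/min
a-v O2 diff = 19.7 - 15.0 = 4.7 mL/dL
VO2 = CO * (CaO2-CvO2) * 10 dL/L
VO2 = 5.544 * 4.7 * 10
VO2 = 260.6 mL/min


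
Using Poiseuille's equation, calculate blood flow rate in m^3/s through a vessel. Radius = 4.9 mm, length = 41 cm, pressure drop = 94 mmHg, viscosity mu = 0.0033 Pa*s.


Q = pi*r^4*dP / (8*mu*L)
r = 0.0049 m, L = 0.41 m
dP = 94 mmHg = 12532.268 Pa
Q = 0.002097 m^3/s


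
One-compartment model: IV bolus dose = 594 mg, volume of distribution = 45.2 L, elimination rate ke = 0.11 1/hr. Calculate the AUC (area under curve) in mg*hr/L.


C0 = Dose/Vd = 594/45.2 = 13.1416 mg/L
AUC = C0/ke = 13.1416/0.11
AUC = 119.5 mg*hr/L


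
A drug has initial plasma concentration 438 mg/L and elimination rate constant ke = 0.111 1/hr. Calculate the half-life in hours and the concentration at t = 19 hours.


t_half = ln(2) / ke = 0.693147 / 0.111 = 6.245 hr
C(t) = C0 * exp(-ke*t) = 438 * exp(-0.111*19)
C(19) = 53.16 mg/L


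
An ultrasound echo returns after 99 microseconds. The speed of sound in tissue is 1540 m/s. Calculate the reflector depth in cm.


depth = c * t / 2
t = 99 us = 9.9000e-05 s
depth = 1540 * 9.9000e-05 / 2
depth = 0.07623 m = 7.623 cm


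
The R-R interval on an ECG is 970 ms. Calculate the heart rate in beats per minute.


HR = 60 / RR_interval(s)
RR = 970 ms = 0.97 s
HR = 60 / 0.97 = 61.86 bpm


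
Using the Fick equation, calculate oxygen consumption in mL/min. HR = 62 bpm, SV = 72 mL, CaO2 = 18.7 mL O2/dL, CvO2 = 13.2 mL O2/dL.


CO = HR*SV = 62*72/1000 = 4.464 L/min
a-v O2 diff = 18.7 - 13.2 = 5.5 mL/dL
VO2 = CO * (CaO2-CvO2) * 10 dL/L
VO2 = 4.464 * 5.5 * 10
VO2 = 245.5 mL/min


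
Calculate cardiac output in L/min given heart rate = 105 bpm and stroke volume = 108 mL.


CO = HR * SV
CO = 105 * 108 / 1000
CO = 11.34 L/min


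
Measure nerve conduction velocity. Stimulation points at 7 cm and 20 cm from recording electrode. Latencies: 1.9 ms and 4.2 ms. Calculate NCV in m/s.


Distance = (20 - 7) / 100 = 0.13 m
dt = (4.2 - 1.9) / 1000 = 0.0023 s
NCV = dist / dt = 56.52 m/s


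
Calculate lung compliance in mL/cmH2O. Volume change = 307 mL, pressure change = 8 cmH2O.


C = dV / dP
C = 307 / 8
C = 38.38 mL/cmH2O


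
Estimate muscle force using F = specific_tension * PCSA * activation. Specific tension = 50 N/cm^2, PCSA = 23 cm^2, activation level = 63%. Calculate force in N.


F = sigma * PCSA * activation
F = 50 * 23 * 0.63
F = 724.5 N


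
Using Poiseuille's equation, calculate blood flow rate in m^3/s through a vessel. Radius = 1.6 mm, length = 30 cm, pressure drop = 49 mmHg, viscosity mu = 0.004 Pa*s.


Q = pi*r^4*dP / (8*mu*L)
r = 0.0016 m, L = 0.3 m
dP = 49 mmHg = 6532.778 Pa
Q = 1.4011e-05 m^3/s


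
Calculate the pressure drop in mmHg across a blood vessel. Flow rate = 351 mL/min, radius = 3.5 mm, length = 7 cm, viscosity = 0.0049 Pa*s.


dP = 8*mu*L*Q / (pi*r^4)
Q = 351 mL/min = 5.85e-06 m^3/s
dP = 34.0501 Pa = 34.0501 / 133.322 mmHg = 0.2554 mmHg


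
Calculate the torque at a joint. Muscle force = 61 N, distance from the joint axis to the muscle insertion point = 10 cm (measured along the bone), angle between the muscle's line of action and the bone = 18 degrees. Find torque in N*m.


Torque = F * d * sin(theta)   (moment arm = d*sin(theta))
d = 10 cm = 0.1 m
Torque = 61 * 0.1 * sin(18)
Torque = 1.885 N*m


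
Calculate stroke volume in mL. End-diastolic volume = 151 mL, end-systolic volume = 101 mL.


SV = EDV - ESV
SV = 151 - 101
SV = 50 mL


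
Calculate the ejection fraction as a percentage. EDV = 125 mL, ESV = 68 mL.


SV = EDV - ESV = 125 - 68 = 57 mL
EF = SV/EDV * 100 = 57/125 * 100
EF = 45.6%


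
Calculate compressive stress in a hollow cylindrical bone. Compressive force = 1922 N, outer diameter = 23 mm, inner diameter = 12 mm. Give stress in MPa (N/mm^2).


A = pi*(r_o^2 - r_i^2)
r_o = 11.5 mm, r_i = 6 mm
A = 302.378 mm^2
sigma = F/A = 1922 / 302.378
sigma = 6.356 MPa


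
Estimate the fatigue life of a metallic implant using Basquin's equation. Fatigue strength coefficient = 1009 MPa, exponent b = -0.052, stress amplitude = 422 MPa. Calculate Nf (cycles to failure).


sigma_a = sigma_f' * (2Nf)^b
2Nf = (sigma_a/sigma_f')^(1/b)
2Nf = (422/1009)^(1/-0.052)
2Nf = 19070405
Nf = 9.5352e+06


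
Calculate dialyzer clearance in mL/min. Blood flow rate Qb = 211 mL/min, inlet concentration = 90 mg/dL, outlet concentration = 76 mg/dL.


K = Qb * (Cb_in - Cb_out) / Cb_in
K = 211 * (90 - 76) / 90
K = 32.82 mL/min


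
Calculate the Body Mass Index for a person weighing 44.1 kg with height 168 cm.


BMI = weight / height^2
height = 168 cm = 1.68 m
BMI = 44.1 / 1.68^2
BMI = 15.63 kg/m^2


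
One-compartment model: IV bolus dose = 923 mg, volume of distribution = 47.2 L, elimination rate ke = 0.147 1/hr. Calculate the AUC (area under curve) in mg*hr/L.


C0 = Dose/Vd = 923/47.2 = 19.5551 mg/L
AUC = C0/ke = 19.5551/0.147
AUC = 133 mg*hr/L


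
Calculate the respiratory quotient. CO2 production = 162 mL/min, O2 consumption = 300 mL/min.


RQ = VCO2 / VO2
RQ = 162 / 300
RQ = 0.54


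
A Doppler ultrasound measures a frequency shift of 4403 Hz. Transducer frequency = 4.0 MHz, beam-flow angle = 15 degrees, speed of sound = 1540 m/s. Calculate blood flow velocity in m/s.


v = fd * c / (2 * f0 * cos(theta))
v = 4403 * 1540 / (2 * 4.0000e+06 * cos(15))
v = 0.8775 m/s


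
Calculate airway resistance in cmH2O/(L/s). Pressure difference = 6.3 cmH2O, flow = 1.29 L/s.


R = dP / flow
R = 6.3 / 1.29
R = 4.884 cmH2O/(L/s)


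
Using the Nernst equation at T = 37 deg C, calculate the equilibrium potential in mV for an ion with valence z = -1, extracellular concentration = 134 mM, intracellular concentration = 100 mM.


E = (RT/(zF)) * ln(C_out/C_in)
T = 37 + 273.15 = 310.15 K
E = (8.314 * 310.15 / (-1 * 96485)) * ln(134/100)
E = -7.822 mV


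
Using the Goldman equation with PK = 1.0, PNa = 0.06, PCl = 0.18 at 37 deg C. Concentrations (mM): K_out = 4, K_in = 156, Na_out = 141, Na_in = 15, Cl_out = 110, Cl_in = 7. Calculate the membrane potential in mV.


Vm = (RT/F)*ln((PK*Ko + PNa*Nao + PCl*Cli)/(PK*Ki + PNa*Nai + PCl*Clo))
Numer = 13.72, Denom = 176.7
Vm = -68.3 mV


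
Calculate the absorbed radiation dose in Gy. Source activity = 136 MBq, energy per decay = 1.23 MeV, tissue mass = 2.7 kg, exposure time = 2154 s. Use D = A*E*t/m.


A = 136 MBq = 1.3600e+08 Bq
E = 1.23 MeV = 1.97046e-13 J
D = A*E*t/m = 1.3600e+08*1.97046e-13*2154/2.7
D = 0.02138 Gy


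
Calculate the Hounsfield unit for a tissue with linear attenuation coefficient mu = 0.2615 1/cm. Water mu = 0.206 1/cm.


HU = ((mu_tissue - mu_water) / mu_water) * 1000
HU = ((0.2615 - 0.206) / 0.206) * 1000
HU = 269.4


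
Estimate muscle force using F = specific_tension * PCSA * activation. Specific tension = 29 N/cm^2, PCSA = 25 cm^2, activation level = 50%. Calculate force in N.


F = sigma * PCSA * activation
F = 29 * 25 * 0.5
F = 362.5 N


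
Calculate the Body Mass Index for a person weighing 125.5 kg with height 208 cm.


BMI = weight / height^2
height = 208 cm = 2.08 m
BMI = 125.5 / 2.08^2
BMI = 29.01 kg/m^2


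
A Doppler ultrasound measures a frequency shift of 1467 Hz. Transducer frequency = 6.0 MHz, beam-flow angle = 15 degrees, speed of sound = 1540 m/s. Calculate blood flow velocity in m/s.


v = fd * c / (2 * f0 * cos(theta))
v = 1467 * 1540 / (2 * 6.0000e+06 * cos(15))
v = 0.1949 m/s


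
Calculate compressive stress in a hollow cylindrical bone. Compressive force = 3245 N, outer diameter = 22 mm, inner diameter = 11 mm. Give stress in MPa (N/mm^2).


A = pi*(r_o^2 - r_i^2)
r_o = 11 mm, r_i = 5.5 mm
A = 285.1 mm^2
sigma = F/A = 3245 / 285.1
sigma = 11.38 MPa


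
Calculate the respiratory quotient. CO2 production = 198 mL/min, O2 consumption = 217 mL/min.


RQ = VCO2 / VO2
RQ = 198 / 217
RQ = 0.9124


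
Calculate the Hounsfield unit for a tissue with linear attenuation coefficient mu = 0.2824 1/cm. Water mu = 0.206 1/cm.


HU = ((mu_tissue - mu_water) / mu_water) * 1000
HU = ((0.2824 - 0.206) / 0.206) * 1000
HU = 370.9


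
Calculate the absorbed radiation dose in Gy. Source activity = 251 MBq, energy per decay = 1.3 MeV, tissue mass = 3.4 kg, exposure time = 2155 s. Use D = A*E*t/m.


A = 251 MBq = 2.5100e+08 Bq
E = 1.3 MeV = 2.0826e-13 J
D = A*E*t/m = 2.5100e+08*2.0826e-13*2155/3.4
D = 0.03313 Gy


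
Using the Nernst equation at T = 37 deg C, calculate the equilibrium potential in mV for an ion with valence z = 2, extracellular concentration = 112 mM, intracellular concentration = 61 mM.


E = (RT/(zF)) * ln(C_out/C_in)
T = 37 + 273.15 = 310.15 K
E = (8.314 * 310.15 / (2 * 96485)) * ln(112/61)
E = 8.119 mV


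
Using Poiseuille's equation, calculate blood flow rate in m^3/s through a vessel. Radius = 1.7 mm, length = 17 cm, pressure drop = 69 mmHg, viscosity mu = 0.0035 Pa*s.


Q = pi*r^4*dP / (8*mu*L)
r = 0.0017 m, L = 0.17 m
dP = 69 mmHg = 9199.218 Pa
Q = 5.0710e-05 m^3/s


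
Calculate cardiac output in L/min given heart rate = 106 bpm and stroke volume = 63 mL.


CO = HR * SV
CO = 106 * 63 / 1000
CO = 6.678 L/min


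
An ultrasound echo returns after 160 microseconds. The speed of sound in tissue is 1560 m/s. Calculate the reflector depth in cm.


depth = c * t / 2
t = 160 us = 1.6000e-04 s
depth = 1560 * 1.6000e-04 / 2
depth = 0.1248 m = 12.48 cm


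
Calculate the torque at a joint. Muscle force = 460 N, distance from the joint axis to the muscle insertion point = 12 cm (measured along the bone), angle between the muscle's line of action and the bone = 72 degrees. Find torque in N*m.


Torque = F * d * sin(theta)   (moment arm = d*sin(theta))
d = 12 cm = 0.12 m
Torque = 460 * 0.12 * sin(72)
Torque = 52.5 N*m


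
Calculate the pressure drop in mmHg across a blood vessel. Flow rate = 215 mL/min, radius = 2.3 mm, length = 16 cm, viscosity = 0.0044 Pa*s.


dP = 8*mu*L*Q / (pi*r^4)
Q = 215 mL/min = 3.58333e-06 m^3/s
dP = 229.556 Pa = 229.556 / 133.322 mmHg = 1.722 mmHg


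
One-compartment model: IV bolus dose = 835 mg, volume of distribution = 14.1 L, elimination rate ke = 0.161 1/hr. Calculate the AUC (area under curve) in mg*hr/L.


C0 = Dose/Vd = 835/14.1 = 59.2199 mg/L
AUC = C0/ke = 59.2199/0.161
AUC = 367.8 mg*hr/L


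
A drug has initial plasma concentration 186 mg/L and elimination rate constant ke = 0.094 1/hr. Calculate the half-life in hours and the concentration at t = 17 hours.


t_half = ln(2) / ke = 0.693147 / 0.094 = 7.374 hr
C(t) = C0 * exp(-ke*t) = 186 * exp(-0.094*17)
C(17) = 37.63 mg/L


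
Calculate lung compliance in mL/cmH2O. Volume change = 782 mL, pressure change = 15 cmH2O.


C = dV / dP
C = 782 / 15
C = 52.13 mL/cmH2O


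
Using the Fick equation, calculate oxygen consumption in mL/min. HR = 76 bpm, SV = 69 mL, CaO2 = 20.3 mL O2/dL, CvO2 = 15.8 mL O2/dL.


CO = HR*SV = 76*69/1000 = 5.244 L/min
a-v O2 diff = 20.3 - 15.8 = 4.5 mL/dL
VO2 = CO * (CaO2-CvO2) * 10 dL/L
VO2 = 5.244 * 4.5 * 10
VO2 = 236 mL/min


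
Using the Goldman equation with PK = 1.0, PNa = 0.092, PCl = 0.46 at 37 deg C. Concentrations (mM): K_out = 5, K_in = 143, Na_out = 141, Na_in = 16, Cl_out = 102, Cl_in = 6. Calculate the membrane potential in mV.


Vm = (RT/F)*ln((PK*Ko + PNa*Nao + PCl*Cli)/(PK*Ki + PNa*Nai + PCl*Clo))
Numer = 20.732, Denom = 191.392
Vm = -59.4 mV


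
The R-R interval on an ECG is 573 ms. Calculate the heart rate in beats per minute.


HR = 60 / RR_interval(s)
RR = 573 ms = 0.573 s
HR = 60 / 0.573 = 104.7 bpm


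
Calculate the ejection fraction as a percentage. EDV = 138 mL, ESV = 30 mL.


SV = EDV - ESV = 138 - 30 = 108 mL
EF = SV/EDV * 100 = 108/138 * 100
EF = 78.26%


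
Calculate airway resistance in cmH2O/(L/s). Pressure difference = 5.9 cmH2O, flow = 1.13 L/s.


R = dP / flow
R = 5.9 / 1.13
R = 5.221 cmH2O/(L/s)


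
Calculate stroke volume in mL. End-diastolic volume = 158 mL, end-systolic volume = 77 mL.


SV = EDV - ESV
SV = 158 - 77
SV = 81 mL


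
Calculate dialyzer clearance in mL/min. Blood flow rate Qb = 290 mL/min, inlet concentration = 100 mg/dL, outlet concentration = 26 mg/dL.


K = Qb * (Cb_in - Cb_out) / Cb_in
K = 290 * (100 - 26) / 100
K = 214.6 mL/min


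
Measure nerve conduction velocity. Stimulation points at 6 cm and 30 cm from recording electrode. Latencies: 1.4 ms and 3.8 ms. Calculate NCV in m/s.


Distance = (30 - 6) / 100 = 0.24 m
dt = (3.8 - 1.4) / 1000 = 0.0024 s
NCV = dist / dt = 100 m/s


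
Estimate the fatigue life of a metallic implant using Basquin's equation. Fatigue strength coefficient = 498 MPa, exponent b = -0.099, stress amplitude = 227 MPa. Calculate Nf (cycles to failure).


sigma_a = sigma_f' * (2Nf)^b
2Nf = (sigma_a/sigma_f')^(1/b)
2Nf = (227/498)^(1/-0.099)
2Nf = 2795.7598
Nf = 1398


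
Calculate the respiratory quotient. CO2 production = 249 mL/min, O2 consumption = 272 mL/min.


RQ = VCO2 / VO2
RQ = 249 / 272
RQ = 0.9154


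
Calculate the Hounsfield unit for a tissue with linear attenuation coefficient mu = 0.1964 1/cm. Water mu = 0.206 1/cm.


HU = ((mu_tissue - mu_water) / mu_water) * 1000
HU = ((0.1964 - 0.206) / 0.206) * 1000
HU = -46.6


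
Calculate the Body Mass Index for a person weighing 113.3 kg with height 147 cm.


BMI = weight / height^2
height = 147 cm = 1.47 m
BMI = 113.3 / 1.47^2
BMI = 52.43 kg/m^2


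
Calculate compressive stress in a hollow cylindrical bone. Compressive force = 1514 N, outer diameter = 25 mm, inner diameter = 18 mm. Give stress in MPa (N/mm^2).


A = pi*(r_o^2 - r_i^2)
r_o = 12.5 mm, r_i = 9 mm
A = 236.405 mm^2
sigma = F/A = 1514 / 236.405
sigma = 6.404 MPa


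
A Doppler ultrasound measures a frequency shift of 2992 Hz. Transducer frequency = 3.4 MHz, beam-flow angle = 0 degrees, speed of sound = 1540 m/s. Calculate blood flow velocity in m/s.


v = fd * c / (2 * f0 * cos(theta))
v = 2992 * 1540 / (2 * 3.4000e+06 * cos(0))
v = 0.6776 m/s


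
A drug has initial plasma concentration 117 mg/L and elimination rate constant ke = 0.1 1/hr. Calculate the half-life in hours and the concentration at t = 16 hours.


t_half = ln(2) / ke = 0.693147 / 0.1 = 6.931 hr
C(t) = C0 * exp(-ke*t) = 117 * exp(-0.1*16)
C(16) = 23.62 mg/L


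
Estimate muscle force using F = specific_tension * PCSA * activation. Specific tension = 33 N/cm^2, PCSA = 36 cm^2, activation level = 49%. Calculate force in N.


F = sigma * PCSA * activation
F = 33 * 36 * 0.49
F = 582.1 N


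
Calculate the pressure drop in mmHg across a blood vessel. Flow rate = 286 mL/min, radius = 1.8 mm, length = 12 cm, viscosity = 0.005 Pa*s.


dP = 8*mu*L*Q / (pi*r^4)
Q = 286 mL/min = 4.76667e-06 m^3/s
dP = 693.771 Pa = 693.771 / 133.322 mmHg = 5.204 mmHg


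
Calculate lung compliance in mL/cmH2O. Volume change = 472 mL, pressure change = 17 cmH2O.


C = dV / dP
C = 472 / 17
C = 27.76 mL/cmH2O


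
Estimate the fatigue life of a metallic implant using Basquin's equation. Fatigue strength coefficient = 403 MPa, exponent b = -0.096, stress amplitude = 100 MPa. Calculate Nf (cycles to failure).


sigma_a = sigma_f' * (2Nf)^b
2Nf = (sigma_a/sigma_f')^(1/b)
2Nf = (100/403)^(1/-0.096)
2Nf = 2019579.2
Nf = 1.0098e+06


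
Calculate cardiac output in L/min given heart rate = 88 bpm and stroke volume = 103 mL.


CO = HR * SV
CO = 88 * 103 / 1000
CO = 9.064 L/min


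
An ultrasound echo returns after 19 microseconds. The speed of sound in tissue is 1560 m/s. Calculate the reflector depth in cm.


depth = c * t / 2
t = 19 us = 1.9000e-05 s
depth = 1560 * 1.9000e-05 / 2
depth = 0.01482 m = 1.482 cm


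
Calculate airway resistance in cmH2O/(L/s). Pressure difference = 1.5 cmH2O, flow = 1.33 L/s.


R = dP / flow
R = 1.5 / 1.33
R = 1.128 cmH2O/(L/s)


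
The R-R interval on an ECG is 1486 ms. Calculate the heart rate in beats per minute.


HR = 60 / RR_interval(s)
RR = 1486 ms = 1.486 s
HR = 60 / 1.486 = 40.38 bpm


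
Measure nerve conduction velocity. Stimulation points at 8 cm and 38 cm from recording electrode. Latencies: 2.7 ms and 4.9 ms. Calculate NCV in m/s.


Distance = (38 - 8) / 100 = 0.3 m
dt = (4.9 - 2.7) / 1000 = 0.0022 s
NCV = dist / dt = 136.4 m/s
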